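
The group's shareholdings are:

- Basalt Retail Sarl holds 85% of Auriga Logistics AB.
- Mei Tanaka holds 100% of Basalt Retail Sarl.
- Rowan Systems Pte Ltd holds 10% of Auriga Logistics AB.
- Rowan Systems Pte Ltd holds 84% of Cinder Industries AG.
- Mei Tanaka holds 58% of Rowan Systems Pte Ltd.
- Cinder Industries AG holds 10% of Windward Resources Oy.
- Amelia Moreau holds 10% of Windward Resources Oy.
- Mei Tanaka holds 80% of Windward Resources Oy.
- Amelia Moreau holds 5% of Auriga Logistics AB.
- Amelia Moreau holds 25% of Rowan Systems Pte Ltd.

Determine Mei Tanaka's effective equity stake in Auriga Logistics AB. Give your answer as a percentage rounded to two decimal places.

90.80%

Mei reaches Auriga along 2 paths.
Via Rowan: 58% × 10% = 5.8%.
Via Basalt: 100% × 85% = 85%.
Total: 5.8% + 85% = 90.8%.
Rounded: 90.80%.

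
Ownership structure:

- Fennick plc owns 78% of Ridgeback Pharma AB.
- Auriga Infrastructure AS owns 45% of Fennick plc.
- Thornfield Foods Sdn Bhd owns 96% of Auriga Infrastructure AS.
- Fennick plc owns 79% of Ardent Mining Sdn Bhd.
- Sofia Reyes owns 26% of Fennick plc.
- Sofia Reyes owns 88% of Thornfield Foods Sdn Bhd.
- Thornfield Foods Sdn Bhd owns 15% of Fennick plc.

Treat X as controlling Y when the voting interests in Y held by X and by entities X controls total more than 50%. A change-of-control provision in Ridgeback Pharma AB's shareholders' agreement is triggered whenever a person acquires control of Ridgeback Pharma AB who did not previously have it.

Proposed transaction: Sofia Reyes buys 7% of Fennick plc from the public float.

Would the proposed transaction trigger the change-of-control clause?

No

The purchase changes only Sofia's holdings, so Sofia is the only person who could newly come to control Ridgeback.
Sofia holds 88% of Thornfield, so Sofia controls Thornfield.
Thornfield holds 96% of Auriga, so Sofia controls Auriga.
Sofia and Auriga and Thornfield together hold 26% + 45% + 15% = 86% of Fennick, so Sofia controls Fennick.
Fennick holds 78% of Ridgeback, so Sofia controls Ridgeback.
So Sofia already controls Ridgeback before the transaction.
After the purchase, Sofia's direct stake in Fennick rises to 26% + 7% = 33%.
Sofia controlled Ridgeback already, so this is not a new person acquiring control; every other person's position is unchanged or reduced.
No new person acquires control, so the clause is not triggered.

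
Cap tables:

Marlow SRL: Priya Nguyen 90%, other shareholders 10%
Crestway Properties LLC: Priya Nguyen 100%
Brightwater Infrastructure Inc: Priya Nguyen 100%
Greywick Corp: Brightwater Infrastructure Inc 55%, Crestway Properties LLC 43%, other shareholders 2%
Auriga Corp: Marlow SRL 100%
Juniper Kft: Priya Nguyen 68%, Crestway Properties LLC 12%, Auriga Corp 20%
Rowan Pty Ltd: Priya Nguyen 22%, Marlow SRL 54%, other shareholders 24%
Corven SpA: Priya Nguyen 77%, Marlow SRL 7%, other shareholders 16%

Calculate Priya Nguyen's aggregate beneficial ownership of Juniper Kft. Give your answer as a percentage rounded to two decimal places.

98.00%

Priya reaches Juniper along 3 paths.
Direct stake: 68% = 68%.
Via Crestway: 100% × 12% = 12%.
Via Marlow → Auriga: 90% × 100% × 20% = 18%.
Total: 68% + 12% + 18% = 98%.
Rounded: 98.00%.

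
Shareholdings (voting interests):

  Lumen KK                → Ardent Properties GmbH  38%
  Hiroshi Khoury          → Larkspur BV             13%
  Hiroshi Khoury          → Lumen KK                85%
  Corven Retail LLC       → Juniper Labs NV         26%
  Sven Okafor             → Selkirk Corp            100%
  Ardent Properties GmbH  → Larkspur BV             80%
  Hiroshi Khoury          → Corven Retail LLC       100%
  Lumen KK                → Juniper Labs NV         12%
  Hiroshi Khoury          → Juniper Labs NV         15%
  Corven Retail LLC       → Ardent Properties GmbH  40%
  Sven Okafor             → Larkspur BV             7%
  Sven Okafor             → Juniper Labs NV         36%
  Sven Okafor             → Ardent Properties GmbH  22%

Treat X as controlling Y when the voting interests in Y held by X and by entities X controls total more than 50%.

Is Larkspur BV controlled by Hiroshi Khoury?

Yes

Hiroshi holds 100% of Corven, so Hiroshi controls Corven.
Hiroshi holds 85% of Lumen, so Hiroshi controls Lumen.
Lumen and Corven together hold 38% + 40% = 78% of Ardent, so Hiroshi controls Ardent.
Hiroshi and Ardent together hold 13% + 80% = 93% of Larkspur, so Hiroshi controls Larkspur.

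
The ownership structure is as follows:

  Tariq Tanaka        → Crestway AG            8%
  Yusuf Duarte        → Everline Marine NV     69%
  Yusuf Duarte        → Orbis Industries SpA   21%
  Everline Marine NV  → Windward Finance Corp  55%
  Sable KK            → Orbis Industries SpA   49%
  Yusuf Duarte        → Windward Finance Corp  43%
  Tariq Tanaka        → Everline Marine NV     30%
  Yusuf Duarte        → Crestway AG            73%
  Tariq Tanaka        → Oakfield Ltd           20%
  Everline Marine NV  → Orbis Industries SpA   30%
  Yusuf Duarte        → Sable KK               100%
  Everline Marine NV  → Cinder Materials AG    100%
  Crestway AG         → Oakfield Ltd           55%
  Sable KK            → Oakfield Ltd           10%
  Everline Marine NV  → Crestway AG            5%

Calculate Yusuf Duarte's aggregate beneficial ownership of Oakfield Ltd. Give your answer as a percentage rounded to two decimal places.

Yusuf reaches Oakfield along 3 paths.
Via Sable: 100% × 10% = 10%.
Via Crestway: 73% × 55% = 40.15%.
Via Everline → Crestway: 69% × 5% × 55% = 1.8975%.
Total: 10% + 40.15% + 1.8975% = 52.0475%.
Rounded: 52.05%.

52.05%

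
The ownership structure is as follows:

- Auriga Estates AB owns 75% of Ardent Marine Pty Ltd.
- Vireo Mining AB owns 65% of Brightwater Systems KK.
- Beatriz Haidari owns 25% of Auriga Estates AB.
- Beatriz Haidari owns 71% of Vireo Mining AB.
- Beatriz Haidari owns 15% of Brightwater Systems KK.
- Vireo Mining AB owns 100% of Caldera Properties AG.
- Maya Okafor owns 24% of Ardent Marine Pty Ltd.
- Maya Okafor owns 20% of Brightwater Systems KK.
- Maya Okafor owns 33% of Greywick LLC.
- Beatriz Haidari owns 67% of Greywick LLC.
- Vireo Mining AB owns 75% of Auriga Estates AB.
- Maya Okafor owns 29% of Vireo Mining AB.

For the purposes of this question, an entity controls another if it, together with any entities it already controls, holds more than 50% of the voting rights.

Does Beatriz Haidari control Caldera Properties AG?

Beatriz holds 71% of Vireo, so Beatriz controls Vireo.
Vireo holds 100% of Caldera, so Beatriz controls Caldera.

Yes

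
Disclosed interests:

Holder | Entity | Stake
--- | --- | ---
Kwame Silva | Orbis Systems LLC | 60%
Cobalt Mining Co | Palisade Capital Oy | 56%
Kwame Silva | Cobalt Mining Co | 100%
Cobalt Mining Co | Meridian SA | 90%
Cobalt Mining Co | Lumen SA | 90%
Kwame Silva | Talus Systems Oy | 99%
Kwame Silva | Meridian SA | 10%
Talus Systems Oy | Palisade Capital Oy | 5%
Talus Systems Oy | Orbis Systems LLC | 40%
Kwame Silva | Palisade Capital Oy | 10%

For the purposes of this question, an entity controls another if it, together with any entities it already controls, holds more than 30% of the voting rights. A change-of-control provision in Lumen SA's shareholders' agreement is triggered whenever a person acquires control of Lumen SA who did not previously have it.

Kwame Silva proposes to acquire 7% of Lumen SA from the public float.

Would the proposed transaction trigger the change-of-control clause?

No

The purchase changes only Kwame's holdings, so Kwame is the only person who could newly come to control Lumen.
Kwame holds 100% of Cobalt, so Kwame controls Cobalt.
Cobalt holds 90% of Lumen, so Kwame controls Lumen.
So Kwame already controls Lumen before the transaction.
After the purchase, Kwame holds 7% of Lumen directly.
Kwame controlled Lumen already, so this is not a new person acquiring control; every other person's position is unchanged or reduced.
No new person acquires control, so the clause is not triggered.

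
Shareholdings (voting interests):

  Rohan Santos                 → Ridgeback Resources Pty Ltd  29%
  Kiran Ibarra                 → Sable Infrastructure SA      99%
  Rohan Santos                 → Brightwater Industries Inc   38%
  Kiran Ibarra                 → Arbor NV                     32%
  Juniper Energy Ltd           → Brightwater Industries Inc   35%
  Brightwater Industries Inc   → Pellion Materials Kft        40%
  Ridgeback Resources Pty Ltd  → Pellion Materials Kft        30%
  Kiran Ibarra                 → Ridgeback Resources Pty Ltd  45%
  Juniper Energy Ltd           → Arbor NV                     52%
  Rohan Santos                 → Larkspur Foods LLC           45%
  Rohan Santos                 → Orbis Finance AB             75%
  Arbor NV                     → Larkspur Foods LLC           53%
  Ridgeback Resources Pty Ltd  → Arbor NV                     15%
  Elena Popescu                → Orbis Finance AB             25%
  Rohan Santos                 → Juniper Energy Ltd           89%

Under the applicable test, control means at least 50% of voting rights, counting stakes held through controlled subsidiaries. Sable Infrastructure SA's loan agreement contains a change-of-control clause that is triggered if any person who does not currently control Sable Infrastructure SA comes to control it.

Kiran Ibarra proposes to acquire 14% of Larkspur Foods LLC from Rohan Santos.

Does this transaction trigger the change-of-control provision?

No

The purchase adds only to Kiran's holdings (Rohan's stake shrinks), so Kiran is the only person who could newly come to control Sable.
Kiran holds 99% of Sable, so Kiran controls Sable.
So Kiran already controls Sable before the transaction.
After the purchase, Kiran holds 14% of Larkspur directly, and Rohan's stake falls to 31%.
Kiran controlled Sable already, so this is not a new person acquiring control; every other person's position is unchanged or reduced.
No new person acquires control, so the clause is not triggered.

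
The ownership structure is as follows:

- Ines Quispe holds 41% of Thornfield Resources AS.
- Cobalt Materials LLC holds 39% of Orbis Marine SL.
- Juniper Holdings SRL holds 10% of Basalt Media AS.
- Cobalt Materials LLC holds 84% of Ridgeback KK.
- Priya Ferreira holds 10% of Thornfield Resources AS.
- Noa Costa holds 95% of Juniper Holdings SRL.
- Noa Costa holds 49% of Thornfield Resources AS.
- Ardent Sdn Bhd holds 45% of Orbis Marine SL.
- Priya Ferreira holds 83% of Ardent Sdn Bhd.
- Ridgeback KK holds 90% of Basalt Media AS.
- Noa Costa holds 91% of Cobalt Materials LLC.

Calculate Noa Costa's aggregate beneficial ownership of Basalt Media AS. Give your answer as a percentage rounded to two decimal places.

78.30%

Noa reaches Basalt along 2 paths.
Via Juniper: 95% × 10% = 9.5%.
Via Cobalt → Ridgeback: 91% × 84% × 90% = 68.796%.
Total: 9.5% + 68.796% = 78.296%.
Rounded: 78.30%.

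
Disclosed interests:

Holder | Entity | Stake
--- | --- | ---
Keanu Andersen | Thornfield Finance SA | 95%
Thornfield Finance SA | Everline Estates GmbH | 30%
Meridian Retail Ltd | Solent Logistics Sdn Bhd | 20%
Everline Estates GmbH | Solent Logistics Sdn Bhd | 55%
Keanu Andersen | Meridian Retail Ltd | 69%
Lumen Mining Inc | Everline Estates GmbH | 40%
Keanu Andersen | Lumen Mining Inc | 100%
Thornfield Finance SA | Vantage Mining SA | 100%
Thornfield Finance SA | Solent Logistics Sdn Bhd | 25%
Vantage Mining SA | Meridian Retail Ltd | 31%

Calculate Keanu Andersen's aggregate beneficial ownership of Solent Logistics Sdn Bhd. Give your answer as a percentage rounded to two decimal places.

81.12%

Keanu reaches Solent along 5 paths.
Via Thornfield: 95% × 25% = 23.75%.
Via Lumen → Everline: 100% × 40% × 55% = 22%.
Via Thornfield → Everline: 95% × 30% × 55% = 15.675%.
Via Meridian: 69% × 20% = 13.8%.
Via Thornfield → Vantage → Meridian: 95% × 100% × 31% × 20% = 5.89%.
Total: 23.75% + 22% + 15.675% + 13.8% + 5.89% = 81.115%.
Rounded: 81.12%.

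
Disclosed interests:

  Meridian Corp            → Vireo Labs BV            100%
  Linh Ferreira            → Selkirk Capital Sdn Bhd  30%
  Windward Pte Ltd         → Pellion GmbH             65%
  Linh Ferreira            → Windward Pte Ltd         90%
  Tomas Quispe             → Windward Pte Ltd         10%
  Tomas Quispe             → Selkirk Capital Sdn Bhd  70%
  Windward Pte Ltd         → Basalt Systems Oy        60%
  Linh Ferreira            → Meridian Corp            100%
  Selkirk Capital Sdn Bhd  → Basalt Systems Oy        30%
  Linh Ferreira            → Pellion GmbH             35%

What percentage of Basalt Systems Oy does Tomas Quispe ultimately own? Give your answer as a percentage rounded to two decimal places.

Tomas reaches Basalt along 2 paths.
Via Windward: 10% × 60% = 6%.
Via Selkirk: 70% × 30% = 21%.
Total: 6% + 21% = 27%.
Rounded: 27.00%.

27.00%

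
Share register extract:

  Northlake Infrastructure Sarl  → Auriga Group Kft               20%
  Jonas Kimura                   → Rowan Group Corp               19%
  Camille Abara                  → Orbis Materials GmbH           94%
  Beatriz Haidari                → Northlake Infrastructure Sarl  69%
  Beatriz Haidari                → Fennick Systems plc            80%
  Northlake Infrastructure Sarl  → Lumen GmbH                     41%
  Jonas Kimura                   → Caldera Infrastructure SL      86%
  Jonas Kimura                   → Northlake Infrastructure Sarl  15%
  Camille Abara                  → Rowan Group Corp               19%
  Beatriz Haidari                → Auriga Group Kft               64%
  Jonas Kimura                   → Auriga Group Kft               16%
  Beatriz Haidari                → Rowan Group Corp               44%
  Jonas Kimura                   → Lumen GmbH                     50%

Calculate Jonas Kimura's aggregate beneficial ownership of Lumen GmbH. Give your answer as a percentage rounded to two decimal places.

56.15%

Jonas reaches Lumen along 2 paths.
Direct stake: 50% = 50%.
Via Northlake: 15% × 41% = 6.15%.
Total: 50% + 6.15% = 56.15%.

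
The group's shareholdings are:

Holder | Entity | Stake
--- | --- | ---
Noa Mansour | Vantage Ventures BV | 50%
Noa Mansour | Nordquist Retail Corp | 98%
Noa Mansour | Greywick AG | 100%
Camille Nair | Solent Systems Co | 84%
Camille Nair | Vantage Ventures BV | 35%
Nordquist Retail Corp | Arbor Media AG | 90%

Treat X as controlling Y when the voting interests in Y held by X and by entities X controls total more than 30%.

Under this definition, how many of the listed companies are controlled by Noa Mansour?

4

Noa holds 50% of Vantage, so Noa controls Vantage.
Noa holds 98% of Nordquist, so Noa controls Nordquist.
Nordquist holds 90% of Arbor, so Noa controls Arbor.
Noa holds 100% of Greywick, so Noa controls Greywick.
No other company's threshold is met.
Noa controls 4 companies.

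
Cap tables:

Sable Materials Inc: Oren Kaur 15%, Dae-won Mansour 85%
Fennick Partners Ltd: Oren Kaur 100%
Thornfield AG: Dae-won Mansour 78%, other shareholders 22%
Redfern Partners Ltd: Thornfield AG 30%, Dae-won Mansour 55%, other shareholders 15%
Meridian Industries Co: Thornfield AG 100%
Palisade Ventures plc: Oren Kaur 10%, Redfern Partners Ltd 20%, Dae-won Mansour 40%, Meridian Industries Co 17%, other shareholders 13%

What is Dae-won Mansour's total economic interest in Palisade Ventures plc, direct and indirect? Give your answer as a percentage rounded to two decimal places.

68.94%

Dae-won reaches Palisade along 4 paths.
Via Thornfield → Redfern: 78% × 30% × 20% = 4.68%.
Via Redfern: 55% × 20% = 11%.
Direct stake: 40% = 40%.
Via Thornfield → Meridian: 78% × 100% × 17% = 13.26%.
Total: 4.68% + 11% + 40% + 13.26% = 68.94%.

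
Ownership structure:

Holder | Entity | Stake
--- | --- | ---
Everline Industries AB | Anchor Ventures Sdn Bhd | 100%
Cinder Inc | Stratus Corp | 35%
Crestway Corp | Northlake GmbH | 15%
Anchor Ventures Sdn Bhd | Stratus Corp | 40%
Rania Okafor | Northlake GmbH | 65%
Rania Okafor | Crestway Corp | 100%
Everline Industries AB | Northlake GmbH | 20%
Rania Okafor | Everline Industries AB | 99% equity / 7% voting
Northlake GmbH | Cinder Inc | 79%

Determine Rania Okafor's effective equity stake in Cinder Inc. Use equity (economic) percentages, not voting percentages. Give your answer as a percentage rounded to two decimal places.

78.84%

Rania reaches Cinder along 3 paths.
Via Northlake: 65% × 79% = 51.35%.
Via Crestway → Northlake: 100% × 15% × 79% = 11.85%.
Via Everline → Northlake: 99% × 20% × 79% = 15.642%.
Total: 51.35% + 11.85% + 15.642% = 78.842%.
Rounded: 78.84%.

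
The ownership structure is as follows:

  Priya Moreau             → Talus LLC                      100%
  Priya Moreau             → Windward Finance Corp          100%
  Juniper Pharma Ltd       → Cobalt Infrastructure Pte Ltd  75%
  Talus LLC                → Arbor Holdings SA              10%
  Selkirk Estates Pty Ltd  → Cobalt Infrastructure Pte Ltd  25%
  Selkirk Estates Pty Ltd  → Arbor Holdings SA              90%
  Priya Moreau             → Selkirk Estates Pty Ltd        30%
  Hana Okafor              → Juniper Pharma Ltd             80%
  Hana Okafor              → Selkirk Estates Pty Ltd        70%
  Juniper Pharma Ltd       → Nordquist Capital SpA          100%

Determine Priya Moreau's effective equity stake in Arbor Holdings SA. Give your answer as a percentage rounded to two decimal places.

Priya reaches Arbor along 2 paths.
Via Talus: 100% × 10% = 10%.
Via Selkirk: 30% × 90% = 27%.
Total: 10% + 27% = 37%.
Rounded: 37.00%.

37.00%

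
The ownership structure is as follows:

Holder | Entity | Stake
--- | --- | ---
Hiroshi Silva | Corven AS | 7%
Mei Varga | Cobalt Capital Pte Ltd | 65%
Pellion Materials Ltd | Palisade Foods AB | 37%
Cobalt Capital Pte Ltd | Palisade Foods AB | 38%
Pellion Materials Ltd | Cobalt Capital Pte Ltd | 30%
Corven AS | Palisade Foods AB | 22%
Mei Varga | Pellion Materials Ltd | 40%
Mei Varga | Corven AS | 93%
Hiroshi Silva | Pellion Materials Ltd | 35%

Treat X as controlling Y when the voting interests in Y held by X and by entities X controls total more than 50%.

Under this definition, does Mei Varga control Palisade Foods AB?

Mei holds 65% of Cobalt, so Mei controls Cobalt.
Mei holds 93% of Corven, so Mei controls Corven.
Corven and Cobalt together hold 22% + 38% = 60% of Palisade, so Mei controls Palisade.

Yes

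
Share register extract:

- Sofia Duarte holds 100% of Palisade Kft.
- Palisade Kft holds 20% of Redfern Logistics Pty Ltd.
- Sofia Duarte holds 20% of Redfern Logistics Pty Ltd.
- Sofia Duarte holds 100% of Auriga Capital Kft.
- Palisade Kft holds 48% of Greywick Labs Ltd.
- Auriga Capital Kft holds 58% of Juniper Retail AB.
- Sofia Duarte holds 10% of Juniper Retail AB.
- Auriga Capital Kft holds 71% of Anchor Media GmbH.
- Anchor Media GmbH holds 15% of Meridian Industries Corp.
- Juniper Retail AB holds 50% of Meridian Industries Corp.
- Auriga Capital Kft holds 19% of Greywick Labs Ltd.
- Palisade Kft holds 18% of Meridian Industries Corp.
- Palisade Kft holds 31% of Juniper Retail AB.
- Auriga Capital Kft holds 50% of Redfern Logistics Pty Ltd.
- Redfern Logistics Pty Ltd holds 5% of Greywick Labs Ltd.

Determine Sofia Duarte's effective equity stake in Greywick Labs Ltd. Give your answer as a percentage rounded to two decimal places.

Sofia reaches Greywick along 5 paths.
Via Palisade → Redfern: 100% × 20% × 5% = 1%.
Via Auriga → Redfern: 100% × 50% × 5% = 2.5%.
Via Redfern: 20% × 5% = 1%.
Via Auriga: 100% × 19% = 19%.
Via Palisade: 100% × 48% = 48%.
Total: 1% + 2.5% + 1% + 19% + 48% = 71.5%.
Rounded: 71.50%.

71.50%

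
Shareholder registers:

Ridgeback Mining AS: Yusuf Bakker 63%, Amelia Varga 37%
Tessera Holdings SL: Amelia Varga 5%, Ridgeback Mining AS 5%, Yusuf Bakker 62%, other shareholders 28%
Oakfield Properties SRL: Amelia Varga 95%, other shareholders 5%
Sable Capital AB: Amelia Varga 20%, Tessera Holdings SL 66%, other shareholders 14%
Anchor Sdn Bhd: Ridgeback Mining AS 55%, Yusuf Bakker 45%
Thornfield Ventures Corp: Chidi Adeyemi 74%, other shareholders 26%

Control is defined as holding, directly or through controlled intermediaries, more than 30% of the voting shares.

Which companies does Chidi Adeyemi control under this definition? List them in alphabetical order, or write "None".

Thornfield Ventures Corp

Chidi holds 74% of Thornfield, so Chidi controls Thornfield.
No other company's threshold is met.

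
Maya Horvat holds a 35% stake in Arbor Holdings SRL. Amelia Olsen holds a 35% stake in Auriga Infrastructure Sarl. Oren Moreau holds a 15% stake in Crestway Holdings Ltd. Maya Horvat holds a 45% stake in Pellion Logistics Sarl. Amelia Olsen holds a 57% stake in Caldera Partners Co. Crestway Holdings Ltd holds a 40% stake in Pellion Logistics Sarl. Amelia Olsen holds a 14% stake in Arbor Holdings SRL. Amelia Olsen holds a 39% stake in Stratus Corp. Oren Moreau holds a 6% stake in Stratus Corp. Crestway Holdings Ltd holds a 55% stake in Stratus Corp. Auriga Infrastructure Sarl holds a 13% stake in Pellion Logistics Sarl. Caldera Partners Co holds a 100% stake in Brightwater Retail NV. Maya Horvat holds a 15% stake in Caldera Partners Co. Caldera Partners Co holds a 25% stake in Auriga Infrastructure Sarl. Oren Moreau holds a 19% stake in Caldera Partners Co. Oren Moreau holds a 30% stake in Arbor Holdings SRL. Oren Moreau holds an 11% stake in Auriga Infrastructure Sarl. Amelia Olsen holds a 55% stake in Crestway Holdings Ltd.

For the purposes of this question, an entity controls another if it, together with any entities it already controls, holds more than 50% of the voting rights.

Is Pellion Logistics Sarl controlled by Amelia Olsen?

Yes

Amelia holds 55% of Crestway, so Amelia controls Crestway.
Amelia holds 57% of Caldera, so Amelia controls Caldera.
Caldera and Amelia together hold 25% + 35% = 60% of Auriga, so Amelia controls Auriga.
Crestway and Auriga together hold 40% + 13% = 53% of Pellion, so Amelia controls Pellion.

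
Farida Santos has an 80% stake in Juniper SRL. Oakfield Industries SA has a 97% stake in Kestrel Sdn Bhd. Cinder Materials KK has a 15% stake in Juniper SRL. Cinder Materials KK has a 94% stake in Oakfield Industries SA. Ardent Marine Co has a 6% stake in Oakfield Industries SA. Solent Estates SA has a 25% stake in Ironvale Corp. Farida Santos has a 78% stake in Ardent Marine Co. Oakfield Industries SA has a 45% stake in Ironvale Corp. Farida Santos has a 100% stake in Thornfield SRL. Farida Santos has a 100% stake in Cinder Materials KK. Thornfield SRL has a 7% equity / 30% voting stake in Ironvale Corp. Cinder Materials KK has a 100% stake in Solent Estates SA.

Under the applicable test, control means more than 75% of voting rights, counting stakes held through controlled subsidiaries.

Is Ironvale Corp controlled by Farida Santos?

Yes

Farida holds 78% of Ardent, so Farida controls Ardent.
Farida holds 100% of Cinder, so Farida controls Cinder.
Cinder and Ardent together hold 94% + 6% = 100% of Oakfield, so Farida controls Oakfield.
Cinder holds 100% of Solent, so Farida controls Solent.
Farida holds 100% of Thornfield, so Farida controls Thornfield.
Thornfield and Solent and Oakfield together hold 30% + 25% + 45% = 100% of Ironvale, so Farida controls Ironvale.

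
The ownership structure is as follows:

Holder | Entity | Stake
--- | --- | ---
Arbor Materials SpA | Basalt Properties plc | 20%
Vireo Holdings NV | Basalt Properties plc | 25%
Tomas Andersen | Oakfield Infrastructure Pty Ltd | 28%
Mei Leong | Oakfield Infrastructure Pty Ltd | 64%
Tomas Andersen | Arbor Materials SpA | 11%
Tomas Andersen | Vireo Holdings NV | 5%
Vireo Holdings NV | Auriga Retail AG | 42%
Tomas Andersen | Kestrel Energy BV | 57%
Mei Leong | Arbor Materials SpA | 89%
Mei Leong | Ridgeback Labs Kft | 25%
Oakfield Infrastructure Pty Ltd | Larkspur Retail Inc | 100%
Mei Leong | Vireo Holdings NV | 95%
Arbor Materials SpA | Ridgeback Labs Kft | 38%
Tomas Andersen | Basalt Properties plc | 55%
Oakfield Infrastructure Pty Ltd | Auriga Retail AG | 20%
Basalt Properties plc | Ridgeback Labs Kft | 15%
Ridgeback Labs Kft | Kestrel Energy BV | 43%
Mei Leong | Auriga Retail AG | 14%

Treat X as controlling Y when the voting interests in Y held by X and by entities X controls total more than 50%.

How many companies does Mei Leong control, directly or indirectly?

6

Mei holds 89% of Arbor, so Mei controls Arbor.
Mei holds 64% of Oakfield, so Mei controls Oakfield.
Mei holds 95% of Vireo, so Mei controls Vireo.
Vireo and Oakfield and Mei together hold 42% + 20% + 14% = 76% of Auriga, so Mei controls Auriga.
Oakfield holds 100% of Larkspur, so Mei controls Larkspur.
Mei and Arbor together hold 25% + 38% = 63% of Ridgeback, so Mei controls Ridgeback.
No other company's threshold is met.
Mei controls 6 companies.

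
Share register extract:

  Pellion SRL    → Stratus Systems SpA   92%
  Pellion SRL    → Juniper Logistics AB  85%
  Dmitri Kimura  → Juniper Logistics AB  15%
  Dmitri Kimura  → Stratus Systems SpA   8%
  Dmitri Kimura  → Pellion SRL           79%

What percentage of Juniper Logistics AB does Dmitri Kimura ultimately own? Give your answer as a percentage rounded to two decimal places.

Dmitri reaches Juniper along 2 paths.
Direct stake: 15% = 15%.
Via Pellion: 79% × 85% = 67.15%.
Total: 15% + 67.15% = 82.15%.

82.15%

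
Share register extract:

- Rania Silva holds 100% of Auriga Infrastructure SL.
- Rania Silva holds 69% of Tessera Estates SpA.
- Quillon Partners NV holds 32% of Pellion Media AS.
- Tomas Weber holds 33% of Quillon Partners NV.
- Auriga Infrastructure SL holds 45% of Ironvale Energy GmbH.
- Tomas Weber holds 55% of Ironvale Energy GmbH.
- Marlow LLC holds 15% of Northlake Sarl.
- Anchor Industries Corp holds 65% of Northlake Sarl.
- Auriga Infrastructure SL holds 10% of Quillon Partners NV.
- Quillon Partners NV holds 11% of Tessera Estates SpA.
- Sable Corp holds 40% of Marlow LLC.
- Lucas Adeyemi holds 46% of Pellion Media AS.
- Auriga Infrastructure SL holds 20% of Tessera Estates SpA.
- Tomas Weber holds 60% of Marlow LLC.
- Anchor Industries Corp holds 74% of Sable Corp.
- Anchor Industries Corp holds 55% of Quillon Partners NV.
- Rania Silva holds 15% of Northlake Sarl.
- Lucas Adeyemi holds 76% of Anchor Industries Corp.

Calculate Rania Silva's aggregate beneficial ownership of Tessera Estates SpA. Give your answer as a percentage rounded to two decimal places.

Rania reaches Tessera along 3 paths.
Via Auriga: 100% × 20% = 20%.
Via Auriga → Quillon: 100% × 10% × 11% = 1.1%.
Direct stake: 69% = 69%.
Total: 20% + 1.1% + 69% = 90.1%.
Rounded: 90.10%.

90.10%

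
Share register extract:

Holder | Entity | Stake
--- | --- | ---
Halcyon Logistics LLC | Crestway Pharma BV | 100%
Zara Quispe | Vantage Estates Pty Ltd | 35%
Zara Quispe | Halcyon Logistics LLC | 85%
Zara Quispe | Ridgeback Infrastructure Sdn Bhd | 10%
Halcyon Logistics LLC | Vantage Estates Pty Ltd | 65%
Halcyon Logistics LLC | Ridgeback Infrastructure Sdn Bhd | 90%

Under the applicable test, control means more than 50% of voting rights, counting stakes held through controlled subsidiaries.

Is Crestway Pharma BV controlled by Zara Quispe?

Yes

Zara holds 85% of Halcyon, so Zara controls Halcyon.
Halcyon holds 100% of Crestway, so Zara controls Crestway.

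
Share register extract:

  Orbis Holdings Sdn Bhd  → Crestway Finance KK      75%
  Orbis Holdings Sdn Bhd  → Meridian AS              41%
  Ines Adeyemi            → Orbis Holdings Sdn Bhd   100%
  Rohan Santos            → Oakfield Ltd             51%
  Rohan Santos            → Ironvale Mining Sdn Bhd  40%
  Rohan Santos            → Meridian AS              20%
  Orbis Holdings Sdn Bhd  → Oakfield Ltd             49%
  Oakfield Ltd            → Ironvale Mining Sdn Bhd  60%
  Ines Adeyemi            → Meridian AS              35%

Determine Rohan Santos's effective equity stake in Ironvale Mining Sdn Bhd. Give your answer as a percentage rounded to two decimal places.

Rohan reaches Ironvale along 2 paths.
Direct stake: 40% = 40%.
Via Oakfield: 51% × 60% = 30.6%.
Total: 40% + 30.6% = 70.6%.
Rounded: 70.60%.

70.60%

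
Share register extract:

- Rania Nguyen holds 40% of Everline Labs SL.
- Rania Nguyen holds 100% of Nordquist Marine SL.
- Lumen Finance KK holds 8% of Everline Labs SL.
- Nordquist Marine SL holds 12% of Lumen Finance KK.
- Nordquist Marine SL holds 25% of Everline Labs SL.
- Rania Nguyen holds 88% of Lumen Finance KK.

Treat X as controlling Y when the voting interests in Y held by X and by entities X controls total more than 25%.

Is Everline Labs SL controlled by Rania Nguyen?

Yes

Rania holds 100% of Nordquist, so Rania controls Nordquist.
Nordquist and Rania together hold 12% + 88% = 100% of Lumen, so Rania controls Lumen.
Nordquist and Lumen and Rania together hold 25% + 8% + 40% = 73% of Everline, so Rania controls Everline.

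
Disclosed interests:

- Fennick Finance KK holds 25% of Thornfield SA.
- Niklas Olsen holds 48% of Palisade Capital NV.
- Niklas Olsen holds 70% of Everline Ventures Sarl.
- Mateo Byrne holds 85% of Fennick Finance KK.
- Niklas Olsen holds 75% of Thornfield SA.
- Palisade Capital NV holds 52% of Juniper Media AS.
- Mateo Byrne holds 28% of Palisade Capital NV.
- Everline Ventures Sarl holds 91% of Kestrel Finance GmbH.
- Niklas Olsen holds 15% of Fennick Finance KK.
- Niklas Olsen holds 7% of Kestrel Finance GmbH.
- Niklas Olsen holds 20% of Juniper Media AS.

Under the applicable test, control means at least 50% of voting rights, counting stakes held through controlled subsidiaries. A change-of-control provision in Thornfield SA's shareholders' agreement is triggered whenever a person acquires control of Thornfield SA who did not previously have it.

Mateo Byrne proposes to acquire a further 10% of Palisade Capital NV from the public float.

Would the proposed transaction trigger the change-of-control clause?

No

The purchase changes only Mateo's holdings, so Mateo is the only person who could newly come to control Thornfield.
Mateo holds 85% of Fennick, so Mateo controls Fennick.
In Thornfield, Mateo's side holds only 25%, not ≥ 50%.
So before the transaction, Mateo does not control Thornfield.
After the purchase, Mateo's direct stake in Palisade rises to 28% + 10% = 38%.
Mateo's side now holds 38% of Palisade, not ≥ 50%, so Mateo still does not control Palisade.
After the transaction, Mateo's side holds 25% of Thornfield, not ≥ 50%, so Mateo still does not control Thornfield.
No new person acquires control, so the clause is not triggered.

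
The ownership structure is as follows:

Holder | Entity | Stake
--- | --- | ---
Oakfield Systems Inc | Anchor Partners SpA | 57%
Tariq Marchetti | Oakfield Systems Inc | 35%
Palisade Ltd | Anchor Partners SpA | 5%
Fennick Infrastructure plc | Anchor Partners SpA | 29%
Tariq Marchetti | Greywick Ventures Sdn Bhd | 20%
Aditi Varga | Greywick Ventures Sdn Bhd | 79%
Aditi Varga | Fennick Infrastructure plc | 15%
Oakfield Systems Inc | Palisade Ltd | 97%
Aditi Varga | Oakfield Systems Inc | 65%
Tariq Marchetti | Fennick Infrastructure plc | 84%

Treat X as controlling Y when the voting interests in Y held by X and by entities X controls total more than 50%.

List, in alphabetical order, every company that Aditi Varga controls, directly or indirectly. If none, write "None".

Anchor Partners SpA, Greywick Ventures Sdn Bhd, Oakfield Systems Inc, Palisade Ltd

Aditi holds 65% of Oakfield, so Aditi controls Oakfield.
Oakfield holds 97% of Palisade, so Aditi controls Palisade.
Aditi holds 79% of Greywick, so Aditi controls Greywick.
Palisade and Oakfield together hold 5% + 57% = 62% of Anchor, so Aditi controls Anchor.
No other company's threshold is met.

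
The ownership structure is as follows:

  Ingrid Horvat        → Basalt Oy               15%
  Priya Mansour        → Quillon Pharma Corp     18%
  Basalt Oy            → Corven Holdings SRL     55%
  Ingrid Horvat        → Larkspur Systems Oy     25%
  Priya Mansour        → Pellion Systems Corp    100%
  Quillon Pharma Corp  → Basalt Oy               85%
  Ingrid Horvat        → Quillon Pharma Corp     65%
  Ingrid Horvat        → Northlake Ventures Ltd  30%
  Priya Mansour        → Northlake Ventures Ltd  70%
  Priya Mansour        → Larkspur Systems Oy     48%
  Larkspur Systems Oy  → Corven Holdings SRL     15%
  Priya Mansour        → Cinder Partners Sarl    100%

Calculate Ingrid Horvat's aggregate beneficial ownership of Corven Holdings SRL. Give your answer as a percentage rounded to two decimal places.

42.39%

Ingrid reaches Corven along 3 paths.
Via Larkspur: 25% × 15% = 3.75%.
Via Quillon → Basalt: 65% × 85% × 55% = 30.3875%.
Via Basalt: 15% × 55% = 8.25%.
Total: 3.75% + 30.3875% + 8.25% = 42.3875%.
Rounded: 42.39%.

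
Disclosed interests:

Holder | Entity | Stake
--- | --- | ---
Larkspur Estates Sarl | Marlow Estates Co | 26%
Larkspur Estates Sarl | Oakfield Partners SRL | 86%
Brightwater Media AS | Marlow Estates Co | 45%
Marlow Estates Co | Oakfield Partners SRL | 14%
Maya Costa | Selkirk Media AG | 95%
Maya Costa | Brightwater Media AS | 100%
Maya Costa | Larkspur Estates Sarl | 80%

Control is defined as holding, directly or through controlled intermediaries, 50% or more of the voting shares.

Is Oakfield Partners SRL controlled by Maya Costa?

Maya holds 100% of Brightwater, so Maya controls Brightwater.
Maya holds 80% of Larkspur, so Maya controls Larkspur.
Brightwater and Larkspur together hold 45% + 26% = 71% of Marlow, so Maya controls Marlow.
Marlow and Larkspur together hold 14% + 86% = 100% of Oakfield, so Maya controls Oakfield.

Yes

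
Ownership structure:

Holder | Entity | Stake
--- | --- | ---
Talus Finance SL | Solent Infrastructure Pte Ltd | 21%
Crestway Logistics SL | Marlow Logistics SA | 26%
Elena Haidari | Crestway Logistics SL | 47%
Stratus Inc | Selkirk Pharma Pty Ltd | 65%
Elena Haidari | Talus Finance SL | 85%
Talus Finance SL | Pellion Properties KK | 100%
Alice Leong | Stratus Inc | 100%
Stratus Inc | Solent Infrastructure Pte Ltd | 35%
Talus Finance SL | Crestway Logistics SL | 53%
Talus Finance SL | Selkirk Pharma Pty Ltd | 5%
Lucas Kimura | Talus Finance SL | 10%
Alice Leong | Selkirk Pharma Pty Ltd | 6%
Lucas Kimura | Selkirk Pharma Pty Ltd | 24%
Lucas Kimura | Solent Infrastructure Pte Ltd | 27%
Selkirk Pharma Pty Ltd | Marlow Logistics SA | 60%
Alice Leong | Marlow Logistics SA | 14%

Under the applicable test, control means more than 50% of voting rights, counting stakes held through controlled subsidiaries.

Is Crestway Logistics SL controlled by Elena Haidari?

Elena holds 85% of Talus, so Elena controls Talus.
Elena and Talus together hold 47% + 53% = 100% of Crestway, so Elena controls Crestway.

Yes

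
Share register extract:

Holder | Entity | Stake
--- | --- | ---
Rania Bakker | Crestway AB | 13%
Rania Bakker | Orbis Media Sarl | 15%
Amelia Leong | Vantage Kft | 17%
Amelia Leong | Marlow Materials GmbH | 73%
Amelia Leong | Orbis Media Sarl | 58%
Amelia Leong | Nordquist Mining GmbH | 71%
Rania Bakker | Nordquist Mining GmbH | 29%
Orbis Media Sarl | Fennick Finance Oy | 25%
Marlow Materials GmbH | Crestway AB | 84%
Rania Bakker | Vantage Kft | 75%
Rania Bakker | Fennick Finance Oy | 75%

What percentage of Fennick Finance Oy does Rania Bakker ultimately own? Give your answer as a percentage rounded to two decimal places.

78.75%

Rania reaches Fennick along 2 paths.
Via Orbis: 15% × 25% = 3.75%.
Direct stake: 75% = 75%.
Total: 3.75% + 75% = 78.75%.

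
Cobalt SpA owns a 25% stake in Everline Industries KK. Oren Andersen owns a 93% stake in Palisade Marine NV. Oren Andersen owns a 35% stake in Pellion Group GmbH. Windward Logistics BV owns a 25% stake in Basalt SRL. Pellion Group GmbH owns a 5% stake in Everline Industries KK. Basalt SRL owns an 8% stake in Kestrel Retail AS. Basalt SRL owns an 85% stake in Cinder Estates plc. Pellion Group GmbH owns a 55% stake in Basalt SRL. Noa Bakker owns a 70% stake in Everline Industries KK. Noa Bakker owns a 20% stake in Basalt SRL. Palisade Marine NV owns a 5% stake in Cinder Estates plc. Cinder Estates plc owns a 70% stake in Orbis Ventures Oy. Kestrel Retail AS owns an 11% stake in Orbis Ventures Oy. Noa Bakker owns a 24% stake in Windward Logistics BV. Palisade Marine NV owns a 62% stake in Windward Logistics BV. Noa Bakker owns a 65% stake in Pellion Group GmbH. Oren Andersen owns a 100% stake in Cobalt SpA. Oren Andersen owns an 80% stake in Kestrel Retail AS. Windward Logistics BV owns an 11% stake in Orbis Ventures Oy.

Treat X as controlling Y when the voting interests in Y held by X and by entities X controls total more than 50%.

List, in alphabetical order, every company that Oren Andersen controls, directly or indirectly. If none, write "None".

Oren holds 93% of Palisade, so Oren controls Palisade.
Palisade holds 62% of Windward, so Oren controls Windward.
Oren holds 100% of Cobalt, so Oren controls Cobalt.
Oren holds 80% of Kestrel, so Oren controls Kestrel.
No other company's threshold is met.

Cobalt SpA, Kestrel Retail AS, Palisade Marine NV, Windward Logistics BV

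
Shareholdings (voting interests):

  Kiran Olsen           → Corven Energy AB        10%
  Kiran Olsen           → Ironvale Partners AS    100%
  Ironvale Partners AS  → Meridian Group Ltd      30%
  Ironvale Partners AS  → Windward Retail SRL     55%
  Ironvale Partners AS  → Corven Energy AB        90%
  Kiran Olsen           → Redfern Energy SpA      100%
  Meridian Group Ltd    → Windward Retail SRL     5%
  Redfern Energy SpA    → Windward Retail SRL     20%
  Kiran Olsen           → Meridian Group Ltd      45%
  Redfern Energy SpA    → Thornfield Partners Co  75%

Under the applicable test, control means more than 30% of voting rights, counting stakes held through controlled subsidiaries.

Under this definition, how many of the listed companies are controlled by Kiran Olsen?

Kiran holds 100% of Ironvale, so Kiran controls Ironvale.
Kiran holds 100% of Redfern, so Kiran controls Redfern.
Kiran and Ironvale together hold 45% + 30% = 75% of Meridian, so Kiran controls Meridian.
Ironvale and Kiran together hold 90% + 10% = 100% of Corven, so Kiran controls Corven.
Meridian and Redfern and Ironvale together hold 5% + 20% + 55% = 80% of Windward, so Kiran controls Windward.
Redfern holds 75% of Thornfield, so Kiran controls Thornfield.
Kiran controls 6 companies.

6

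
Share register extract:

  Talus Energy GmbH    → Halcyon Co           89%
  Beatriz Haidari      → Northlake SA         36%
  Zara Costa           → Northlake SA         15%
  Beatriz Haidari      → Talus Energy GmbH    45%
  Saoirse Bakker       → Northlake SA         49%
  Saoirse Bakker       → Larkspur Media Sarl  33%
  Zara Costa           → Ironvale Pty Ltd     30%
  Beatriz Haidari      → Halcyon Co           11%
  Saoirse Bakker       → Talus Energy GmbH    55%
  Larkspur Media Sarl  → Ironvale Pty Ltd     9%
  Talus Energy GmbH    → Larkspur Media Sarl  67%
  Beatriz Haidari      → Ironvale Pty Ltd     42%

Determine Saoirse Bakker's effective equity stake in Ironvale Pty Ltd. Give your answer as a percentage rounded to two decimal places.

Saoirse reaches Ironvale along 2 paths.
Via Larkspur: 33% × 9% = 2.97%.
Via Talus → Larkspur: 55% × 67% × 9% = 3.3165%.
Total: 2.97% + 3.3165% = 6.2865%.
Rounded: 6.29%.

6.29%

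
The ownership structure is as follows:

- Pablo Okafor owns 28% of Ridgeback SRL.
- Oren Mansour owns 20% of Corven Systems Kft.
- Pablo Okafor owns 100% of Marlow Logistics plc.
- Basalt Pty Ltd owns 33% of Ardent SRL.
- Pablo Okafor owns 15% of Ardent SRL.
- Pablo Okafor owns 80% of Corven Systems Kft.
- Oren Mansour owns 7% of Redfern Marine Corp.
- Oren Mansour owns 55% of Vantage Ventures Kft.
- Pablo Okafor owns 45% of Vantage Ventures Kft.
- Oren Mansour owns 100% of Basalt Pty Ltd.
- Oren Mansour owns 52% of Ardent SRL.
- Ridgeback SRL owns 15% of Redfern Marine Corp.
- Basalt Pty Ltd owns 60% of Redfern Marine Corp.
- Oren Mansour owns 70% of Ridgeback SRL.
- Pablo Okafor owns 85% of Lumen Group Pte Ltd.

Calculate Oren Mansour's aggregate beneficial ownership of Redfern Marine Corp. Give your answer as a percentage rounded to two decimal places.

Oren reaches Redfern along 3 paths.
Direct stake: 7% = 7%.
Via Ridgeback: 70% × 15% = 10.5%.
Via Basalt: 100% × 60% = 60%.
Total: 7% + 10.5% + 60% = 77.5%.
Rounded: 77.50%.

77.50%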